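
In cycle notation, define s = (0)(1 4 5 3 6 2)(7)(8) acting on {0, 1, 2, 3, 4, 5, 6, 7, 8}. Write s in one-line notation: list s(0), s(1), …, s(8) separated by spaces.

0 4 1 6 5 3 2 7 8

Image by image: 0→0, 1→4, 2→1, 3→6, 4→5, 5→3, 6→2, 7→7, 8→8.
So the one-line form is 0 4 1 6 5 3 2 7 8.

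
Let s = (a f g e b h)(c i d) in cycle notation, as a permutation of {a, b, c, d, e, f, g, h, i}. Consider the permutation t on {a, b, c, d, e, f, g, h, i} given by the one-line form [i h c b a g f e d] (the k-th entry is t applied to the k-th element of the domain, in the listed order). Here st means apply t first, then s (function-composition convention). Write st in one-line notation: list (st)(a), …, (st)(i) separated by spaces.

d a i h f e g b c

(st)(x) = s(t(x)). Computing each image: s(t(a)) = s(i) = d, s(t(b)) = s(h) = a, s(t(c)) = s(c) = i, s(t(d)) = s(b) = h, s(t(e)) = s(a) = f, s(t(f)) = s(g) = e, s(t(g)) = s(f) = g, s(t(h)) = s(e) = b, s(t(i)) = s(d) = c.
Hence st = [d a i h f e g b c].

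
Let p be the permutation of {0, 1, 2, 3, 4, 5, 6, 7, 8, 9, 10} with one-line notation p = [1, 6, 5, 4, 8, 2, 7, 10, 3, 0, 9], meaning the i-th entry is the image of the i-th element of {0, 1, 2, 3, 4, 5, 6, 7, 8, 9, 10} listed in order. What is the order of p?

Writing p as disjoint cycles, the cycle lengths are 6, 3, 2.
The order is lcm(6, 3, 2) = 6.

6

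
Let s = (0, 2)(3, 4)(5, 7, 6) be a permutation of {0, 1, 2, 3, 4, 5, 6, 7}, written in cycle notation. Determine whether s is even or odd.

The cycle lengths are 3, 2, 2, 1.
A cycle of length ℓ contributes ℓ−1 transpositions, so s is a product of 2 + 1 + 1 = 4 transpositions — even.

even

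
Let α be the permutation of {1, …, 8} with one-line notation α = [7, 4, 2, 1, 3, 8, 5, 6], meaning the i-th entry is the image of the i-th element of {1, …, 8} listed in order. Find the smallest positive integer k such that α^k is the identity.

6

The disjoint-cycle form of α has cycle lengths 6, 2.
Since disjoint cycles commute, ord(α) = lcm(6, 2) = 6.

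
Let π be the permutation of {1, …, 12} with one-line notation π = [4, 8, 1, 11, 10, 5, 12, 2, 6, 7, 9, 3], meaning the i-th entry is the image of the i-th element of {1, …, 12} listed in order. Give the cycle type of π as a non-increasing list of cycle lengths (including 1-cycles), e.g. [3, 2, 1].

[10, 2]

The disjoint cycles are (1 4 11 9 6 5 10 7 12 3)(2 8), with lengths 10, 2 in non-increasing order.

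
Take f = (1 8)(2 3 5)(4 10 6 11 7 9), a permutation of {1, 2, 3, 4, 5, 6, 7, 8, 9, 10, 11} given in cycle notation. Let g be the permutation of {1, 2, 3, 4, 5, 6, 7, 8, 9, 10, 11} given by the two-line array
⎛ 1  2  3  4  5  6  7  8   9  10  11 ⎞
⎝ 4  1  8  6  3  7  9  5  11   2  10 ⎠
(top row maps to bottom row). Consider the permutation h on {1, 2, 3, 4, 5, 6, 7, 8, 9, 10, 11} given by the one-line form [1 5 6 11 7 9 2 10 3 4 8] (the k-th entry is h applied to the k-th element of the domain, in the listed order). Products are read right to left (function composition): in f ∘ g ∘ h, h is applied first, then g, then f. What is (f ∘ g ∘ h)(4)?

6

(f ∘ g ∘ h)(4) = f(g(h(4))). h(4) = 11, then g(11) = 10, then f(10) = 6, so the result is 6.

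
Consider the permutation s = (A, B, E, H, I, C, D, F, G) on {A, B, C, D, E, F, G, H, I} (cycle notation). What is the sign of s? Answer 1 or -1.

The cycle lengths are 9.
A cycle of length ℓ contributes ℓ−1 transpositions, so s is a product of 8 transpositions — even.

1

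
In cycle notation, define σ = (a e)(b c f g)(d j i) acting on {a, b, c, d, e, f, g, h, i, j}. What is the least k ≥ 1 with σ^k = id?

The disjoint cycles have lengths 4, 3, 2, 1.
The order of σ is the least common multiple of its cycle lengths: lcm(4, 3, 2) = 12.

12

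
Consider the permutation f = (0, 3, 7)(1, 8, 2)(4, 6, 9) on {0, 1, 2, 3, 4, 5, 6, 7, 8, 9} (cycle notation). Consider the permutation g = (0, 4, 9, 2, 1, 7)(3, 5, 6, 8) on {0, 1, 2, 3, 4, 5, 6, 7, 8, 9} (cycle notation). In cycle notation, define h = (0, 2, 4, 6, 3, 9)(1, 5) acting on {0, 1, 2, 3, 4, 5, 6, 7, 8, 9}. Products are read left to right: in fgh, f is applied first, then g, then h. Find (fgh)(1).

9

(fgh)(1) = h(g(f(1))). f(1) = 8, then g(8) = 3, then h(3) = 9, so the result is 9.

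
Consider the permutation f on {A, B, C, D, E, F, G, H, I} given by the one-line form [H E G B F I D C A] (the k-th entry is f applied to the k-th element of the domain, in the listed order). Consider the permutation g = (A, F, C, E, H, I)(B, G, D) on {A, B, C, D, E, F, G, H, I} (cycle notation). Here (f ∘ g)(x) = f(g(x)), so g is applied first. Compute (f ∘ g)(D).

(f ∘ g)(D) = f(g(D)). g(D) = B, then f(B) = E. So (f ∘ g)(D) = E.

E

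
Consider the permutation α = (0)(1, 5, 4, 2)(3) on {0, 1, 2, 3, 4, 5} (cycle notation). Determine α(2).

2 appears in (1, 5, 4, 2); the next entry (wrapping around) is 1.

1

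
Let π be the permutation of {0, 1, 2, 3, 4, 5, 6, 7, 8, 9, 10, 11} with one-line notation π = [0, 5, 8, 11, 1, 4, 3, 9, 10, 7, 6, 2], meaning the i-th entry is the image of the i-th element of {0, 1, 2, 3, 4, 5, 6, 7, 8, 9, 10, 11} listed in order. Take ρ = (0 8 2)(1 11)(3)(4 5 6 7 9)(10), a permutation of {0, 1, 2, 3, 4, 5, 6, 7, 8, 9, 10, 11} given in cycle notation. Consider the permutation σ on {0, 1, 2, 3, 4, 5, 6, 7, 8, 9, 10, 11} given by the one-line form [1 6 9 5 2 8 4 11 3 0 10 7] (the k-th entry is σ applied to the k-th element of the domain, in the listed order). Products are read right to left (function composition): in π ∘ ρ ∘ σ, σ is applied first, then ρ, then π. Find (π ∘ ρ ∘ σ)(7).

5

(π ∘ ρ ∘ σ)(7) = π(ρ(σ(7))). σ(7) = 11, then ρ(11) = 1, then π(1) = 5, so the result is 5.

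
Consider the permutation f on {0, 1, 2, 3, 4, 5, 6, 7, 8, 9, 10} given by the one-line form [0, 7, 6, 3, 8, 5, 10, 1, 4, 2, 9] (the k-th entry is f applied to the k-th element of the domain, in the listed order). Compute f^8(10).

Tracing 10 → 9 → … returns to 10 after 4 steps, so 10 lies in a 4-cycle (2 6 10 9).
On a 4-cycle, f^4 is the identity, so f^8 = f^0 there (8 ≡ 0 mod 4).
So f^8(10) = 10.

10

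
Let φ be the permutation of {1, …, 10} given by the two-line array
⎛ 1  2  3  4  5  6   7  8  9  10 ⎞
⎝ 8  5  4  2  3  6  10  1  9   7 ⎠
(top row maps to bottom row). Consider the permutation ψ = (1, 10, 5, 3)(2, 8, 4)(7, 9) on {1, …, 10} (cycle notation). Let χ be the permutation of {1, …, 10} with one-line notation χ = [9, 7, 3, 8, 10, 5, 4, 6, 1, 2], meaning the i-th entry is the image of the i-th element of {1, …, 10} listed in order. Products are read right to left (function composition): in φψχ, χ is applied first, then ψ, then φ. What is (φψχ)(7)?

5

(φψχ)(7) = φ(ψ(χ(7))). χ(7) = 4, then ψ(4) = 2, then φ(2) = 5, so the result is 5.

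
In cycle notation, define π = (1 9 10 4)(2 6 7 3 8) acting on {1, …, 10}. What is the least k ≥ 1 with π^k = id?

The cycle type of π is (5, 4, 1).
The order of π is the least common multiple of its cycle lengths: lcm(5, 4) = 20.

20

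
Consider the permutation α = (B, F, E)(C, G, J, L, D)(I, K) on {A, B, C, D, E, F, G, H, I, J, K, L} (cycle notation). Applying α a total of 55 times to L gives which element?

L lies in the 5-cycle (C, G, J, L, D).
Powers repeat with period 5 on this cycle, and 55 mod 5 = 0, so α^55(L) = α^0(L).
So α^55(L) = L.

L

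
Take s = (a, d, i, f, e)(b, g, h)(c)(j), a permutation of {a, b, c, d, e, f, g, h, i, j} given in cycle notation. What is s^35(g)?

b

g lies in the 3-cycle (b, g, h).
On a 3-cycle, s^3 is the identity, so s^35 = s^2 there (35 ≡ 2 mod 3).
Stepping 2 places around the cycle: g → h → b.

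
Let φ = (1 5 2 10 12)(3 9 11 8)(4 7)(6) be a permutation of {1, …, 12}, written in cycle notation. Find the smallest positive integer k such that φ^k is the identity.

20

The disjoint cycles have lengths 5, 4, 2, 1.
The order is lcm(5, 4, 2) = 20.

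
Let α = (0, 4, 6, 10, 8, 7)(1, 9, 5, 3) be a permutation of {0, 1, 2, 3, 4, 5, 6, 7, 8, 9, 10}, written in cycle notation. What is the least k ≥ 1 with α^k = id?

The cycle type of α is (6, 4, 1).
The order of α is the least common multiple of its cycle lengths: lcm(6, 4) = 12.

12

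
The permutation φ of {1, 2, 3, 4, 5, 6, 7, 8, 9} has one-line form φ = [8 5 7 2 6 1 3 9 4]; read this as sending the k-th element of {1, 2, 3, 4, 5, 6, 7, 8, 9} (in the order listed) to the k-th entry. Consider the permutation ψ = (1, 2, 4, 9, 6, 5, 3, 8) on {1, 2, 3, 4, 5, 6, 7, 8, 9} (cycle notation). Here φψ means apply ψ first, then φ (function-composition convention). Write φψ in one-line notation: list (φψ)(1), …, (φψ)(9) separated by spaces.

(φψ)(x) = φ(ψ(x)). Computing each image: φ(ψ(1)) = φ(2) = 5, φ(ψ(2)) = φ(4) = 2, φ(ψ(3)) = φ(8) = 9, φ(ψ(4)) = φ(9) = 4, φ(ψ(5)) = φ(3) = 7, φ(ψ(6)) = φ(5) = 6, φ(ψ(7)) = φ(7) = 3, φ(ψ(8)) = φ(1) = 8, φ(ψ(9)) = φ(6) = 1.
Hence φψ = [5 2 9 4 7 6 3 8 1].

5 2 9 4 7 6 3 8 1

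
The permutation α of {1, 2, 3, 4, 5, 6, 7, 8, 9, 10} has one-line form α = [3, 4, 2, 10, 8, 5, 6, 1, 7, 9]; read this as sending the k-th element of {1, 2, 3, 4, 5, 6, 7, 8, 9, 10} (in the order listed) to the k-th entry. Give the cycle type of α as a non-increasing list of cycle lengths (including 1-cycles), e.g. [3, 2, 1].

The disjoint cycles are (1, 3, 2, 4, 10, 9, 7, 6, 5, 8), with lengths 10 in non-increasing order.

[10]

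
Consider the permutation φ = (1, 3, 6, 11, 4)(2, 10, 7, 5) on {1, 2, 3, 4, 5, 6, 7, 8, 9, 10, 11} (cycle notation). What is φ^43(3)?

3 lies in the 5-cycle (1, 3, 6, 11, 4).
On a 5-cycle, φ^5 is the identity, so φ^43 = φ^3 there (43 ≡ 3 mod 5).
Advancing 3 steps from 3: 3 → 6 → 11 → 4.

4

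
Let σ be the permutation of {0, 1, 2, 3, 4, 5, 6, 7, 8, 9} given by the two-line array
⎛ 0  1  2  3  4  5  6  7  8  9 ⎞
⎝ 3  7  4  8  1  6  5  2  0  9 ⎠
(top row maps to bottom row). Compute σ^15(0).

0

Tracing 0 → 3 → … returns to 0 after 3 steps, so 0 lies in a 3-cycle (0, 3, 8).
On a 3-cycle, σ^3 is the identity, so σ^15 = σ^0 there (15 ≡ 0 mod 3).
So σ^15(0) = 0.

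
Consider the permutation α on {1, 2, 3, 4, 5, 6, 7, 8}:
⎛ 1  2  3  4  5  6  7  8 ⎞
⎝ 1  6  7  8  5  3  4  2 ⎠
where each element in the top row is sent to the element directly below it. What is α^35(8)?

Tracing 8 → 2 → … returns to 8 after 6 steps, so 8 lies in a 6-cycle (2, 6, 3, 7, 4, 8).
Powers repeat with period 6 on this cycle, and 35 mod 6 = 5, so α^35(8) = α^5(8).
Advancing 5 steps from 8: 8 → 2 → 6 → 3 → 7 → 4.

4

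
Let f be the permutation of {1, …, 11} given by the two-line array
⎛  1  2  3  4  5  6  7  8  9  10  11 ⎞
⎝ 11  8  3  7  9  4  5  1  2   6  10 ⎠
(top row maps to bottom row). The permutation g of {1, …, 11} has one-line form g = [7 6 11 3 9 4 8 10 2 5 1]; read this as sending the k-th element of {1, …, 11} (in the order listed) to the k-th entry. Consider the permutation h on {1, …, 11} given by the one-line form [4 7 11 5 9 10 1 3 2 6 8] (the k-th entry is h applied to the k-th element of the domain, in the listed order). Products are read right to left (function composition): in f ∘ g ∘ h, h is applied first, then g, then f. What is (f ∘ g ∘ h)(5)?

Apply the permutations in order: h(5) = 9, then g(9) = 2, then f(2) = 8. So (f ∘ g ∘ h)(5) = 8.

8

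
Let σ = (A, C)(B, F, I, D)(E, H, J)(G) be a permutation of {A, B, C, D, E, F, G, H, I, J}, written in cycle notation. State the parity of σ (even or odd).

even

The cycle lengths are 4, 3, 2, 1.
A cycle of length ℓ contributes ℓ−1 transpositions, so σ is a product of 3 + 2 + 1 = 6 transpositions — even.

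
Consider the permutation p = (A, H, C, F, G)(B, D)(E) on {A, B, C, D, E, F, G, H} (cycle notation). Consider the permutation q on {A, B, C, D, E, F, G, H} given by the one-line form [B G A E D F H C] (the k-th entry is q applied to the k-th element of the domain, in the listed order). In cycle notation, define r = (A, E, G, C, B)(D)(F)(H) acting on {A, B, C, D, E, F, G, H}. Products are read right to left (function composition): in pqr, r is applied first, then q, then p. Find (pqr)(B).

Chase B: r(B) = A; q(A) = B; p(B) = D. Hence (pqr)(B) = D.

D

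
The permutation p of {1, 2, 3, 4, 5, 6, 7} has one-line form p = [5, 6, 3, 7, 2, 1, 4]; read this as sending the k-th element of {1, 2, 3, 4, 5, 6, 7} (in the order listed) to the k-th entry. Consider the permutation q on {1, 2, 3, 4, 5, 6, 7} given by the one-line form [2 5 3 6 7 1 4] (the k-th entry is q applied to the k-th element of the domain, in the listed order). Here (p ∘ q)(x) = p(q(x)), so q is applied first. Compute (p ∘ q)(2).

2

q(2) = 5, then p(5) = 2; composing gives (p ∘ q)(2) = 2.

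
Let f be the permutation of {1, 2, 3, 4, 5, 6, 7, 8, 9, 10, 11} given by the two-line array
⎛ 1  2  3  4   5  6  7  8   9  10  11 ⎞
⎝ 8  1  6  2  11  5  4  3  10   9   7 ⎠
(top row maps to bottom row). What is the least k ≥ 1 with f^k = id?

Writing f as disjoint cycles, the cycle lengths are 9, 2.
The order of f is the least common multiple of its cycle lengths: lcm(9, 2) = 18.

18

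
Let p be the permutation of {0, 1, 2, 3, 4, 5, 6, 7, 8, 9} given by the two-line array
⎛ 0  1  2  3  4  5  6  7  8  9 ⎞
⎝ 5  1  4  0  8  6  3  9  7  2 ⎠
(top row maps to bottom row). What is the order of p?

20

Writing p as disjoint cycles, the cycle lengths are 5, 4, 1.
The order of p is the least common multiple of its cycle lengths: lcm(5, 4) = 20.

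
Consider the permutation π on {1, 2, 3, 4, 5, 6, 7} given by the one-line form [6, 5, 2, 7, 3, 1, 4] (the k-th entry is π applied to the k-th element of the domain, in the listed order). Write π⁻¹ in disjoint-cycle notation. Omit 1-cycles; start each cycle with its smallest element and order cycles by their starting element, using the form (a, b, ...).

(1, 6)(2, 3, 5)(4, 7)

The cycle decomposition of π is (1, 6)(2, 5, 3)(4, 7).
The inverse reverses every cycle; in canonical form, π⁻¹ = (1, 6)(2, 3, 5)(4, 7).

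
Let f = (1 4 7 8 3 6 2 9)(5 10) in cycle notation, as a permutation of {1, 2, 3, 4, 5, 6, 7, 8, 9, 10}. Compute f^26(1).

7

1 lies in the 8-cycle (1 4 7 8 3 6 2 9).
Powers repeat with period 8 on this cycle, and 26 mod 8 = 2, so f^26(1) = f^2(1).
Advancing 2 steps from 1: 1 → 4 → 7.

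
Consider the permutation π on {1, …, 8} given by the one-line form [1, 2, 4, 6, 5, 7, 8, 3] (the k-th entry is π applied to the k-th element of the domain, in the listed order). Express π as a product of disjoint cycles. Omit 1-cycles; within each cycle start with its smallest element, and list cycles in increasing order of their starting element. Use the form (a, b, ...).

(3, 4, 6, 7, 8)

From 3: 3 → 4 → 6 → 7 → 8 → 3, closing the cycle (3, 4, 6, 7, 8).
Continuing from each remaining unvisited element yields (3, 4, 6, 7, 8).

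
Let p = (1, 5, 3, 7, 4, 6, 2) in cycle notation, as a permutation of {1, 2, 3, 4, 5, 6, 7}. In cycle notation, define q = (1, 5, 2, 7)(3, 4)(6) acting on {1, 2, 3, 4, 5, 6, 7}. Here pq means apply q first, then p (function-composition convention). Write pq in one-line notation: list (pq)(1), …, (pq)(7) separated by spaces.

(pq)(x) = p(q(x)). Computing each image: p(q(1)) = p(5) = 3, p(q(2)) = p(7) = 4, p(q(3)) = p(4) = 6, p(q(4)) = p(3) = 7, p(q(5)) = p(2) = 1, p(q(6)) = p(6) = 2, p(q(7)) = p(1) = 5.
Hence pq = [3 4 6 7 1 2 5].

3 4 6 7 1 2 5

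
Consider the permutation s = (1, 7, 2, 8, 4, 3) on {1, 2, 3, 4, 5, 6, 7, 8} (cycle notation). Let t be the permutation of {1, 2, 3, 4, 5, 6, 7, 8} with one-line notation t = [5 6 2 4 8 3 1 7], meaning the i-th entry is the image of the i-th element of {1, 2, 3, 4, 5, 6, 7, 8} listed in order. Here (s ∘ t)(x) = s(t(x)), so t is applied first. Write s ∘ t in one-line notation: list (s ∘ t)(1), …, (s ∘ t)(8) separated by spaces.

(s ∘ t)(x) = s(t(x)). Computing each image: s(t(1)) = s(5) = 5, s(t(2)) = s(6) = 6, s(t(3)) = s(2) = 8, s(t(4)) = s(4) = 3, s(t(5)) = s(8) = 4, s(t(6)) = s(3) = 1, s(t(7)) = s(1) = 7, s(t(8)) = s(7) = 2.
Hence s ∘ t = [5 6 8 3 4 1 7 2].

5 6 8 3 4 1 7 2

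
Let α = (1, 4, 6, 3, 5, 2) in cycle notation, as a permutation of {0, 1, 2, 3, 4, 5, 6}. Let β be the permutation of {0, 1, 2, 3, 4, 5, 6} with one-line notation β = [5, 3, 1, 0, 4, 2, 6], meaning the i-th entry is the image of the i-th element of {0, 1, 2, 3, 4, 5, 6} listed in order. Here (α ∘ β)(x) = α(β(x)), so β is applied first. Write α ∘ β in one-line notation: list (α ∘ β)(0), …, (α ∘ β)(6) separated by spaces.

2 5 4 0 6 1 3

Chase each element through β then α: 0 → 5 → 2; 1 → 3 → 5; 2 → 1 → 4; 3 → 0 → 0; 4 → 4 → 6; 5 → 2 → 1; 6 → 6 → 3.
Collecting the images, α ∘ β = [2 5 4 0 6 1 3].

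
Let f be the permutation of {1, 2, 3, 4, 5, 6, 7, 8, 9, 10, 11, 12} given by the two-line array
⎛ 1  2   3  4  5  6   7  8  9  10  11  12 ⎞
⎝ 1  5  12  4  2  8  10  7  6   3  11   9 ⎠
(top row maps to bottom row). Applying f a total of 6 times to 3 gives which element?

Tracing 3 → 12 → … returns to 3 after 7 steps, so 3 lies in a 7-cycle (3, 12, 9, 6, 8, 7, 10).
Stepping 6 places around the cycle: 3 → 12 → 9 → 6 → 8 → 7 → 10.

10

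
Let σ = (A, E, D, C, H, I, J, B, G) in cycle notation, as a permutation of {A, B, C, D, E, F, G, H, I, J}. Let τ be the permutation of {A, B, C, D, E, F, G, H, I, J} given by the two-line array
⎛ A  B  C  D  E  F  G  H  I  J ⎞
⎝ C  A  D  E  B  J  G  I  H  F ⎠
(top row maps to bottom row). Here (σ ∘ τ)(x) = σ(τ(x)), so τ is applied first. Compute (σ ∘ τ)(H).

J

τ(H) = I, then σ(I) = J; composing gives (σ ∘ τ)(H) = J.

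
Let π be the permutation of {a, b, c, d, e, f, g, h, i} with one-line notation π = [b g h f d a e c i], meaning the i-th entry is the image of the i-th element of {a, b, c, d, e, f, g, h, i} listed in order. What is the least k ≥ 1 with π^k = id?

Decomposing into disjoint cycles gives cycle lengths 6, 2, 1.
The order of π is the least common multiple of its cycle lengths: lcm(6, 2) = 6.

6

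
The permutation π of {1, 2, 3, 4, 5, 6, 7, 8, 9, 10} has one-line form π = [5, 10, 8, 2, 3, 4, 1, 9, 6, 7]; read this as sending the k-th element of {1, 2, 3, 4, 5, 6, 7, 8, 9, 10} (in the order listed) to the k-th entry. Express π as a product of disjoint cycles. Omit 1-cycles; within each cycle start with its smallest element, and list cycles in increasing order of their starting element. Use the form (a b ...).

Iterating π from 1 gives 1 → 5 → 3 → 8 → 9 → 6 → 4 → 2 → 10 → 7 → 1; that is the 10-cycle (1 5 3 8 9 6 4 2 10 7).
Continuing from each remaining unvisited element yields (1 5 3 8 9 6 4 2 10 7).

(1 5 3 8 9 6 4 2 10 7)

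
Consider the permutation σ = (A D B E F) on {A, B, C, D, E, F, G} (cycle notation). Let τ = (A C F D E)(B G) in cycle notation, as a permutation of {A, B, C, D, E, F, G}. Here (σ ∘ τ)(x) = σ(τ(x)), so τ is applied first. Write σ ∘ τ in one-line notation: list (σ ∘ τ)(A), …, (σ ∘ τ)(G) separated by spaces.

(σ ∘ τ)(x) = σ(τ(x)). Computing each image: σ(τ(A)) = σ(C) = C, σ(τ(B)) = σ(G) = G, σ(τ(C)) = σ(F) = A, σ(τ(D)) = σ(E) = F, σ(τ(E)) = σ(A) = D, σ(τ(F)) = σ(D) = B, σ(τ(G)) = σ(B) = E.
Hence σ ∘ τ = [C G A F D B E].

C G A F D B E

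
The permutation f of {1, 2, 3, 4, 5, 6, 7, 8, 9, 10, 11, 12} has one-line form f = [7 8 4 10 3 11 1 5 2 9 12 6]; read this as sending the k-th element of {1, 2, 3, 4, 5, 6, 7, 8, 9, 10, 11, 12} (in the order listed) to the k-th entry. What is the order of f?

The disjoint-cycle form of f has cycle lengths 7, 3, 2.
Since disjoint cycles commute, ord(f) = lcm(7, 3, 2) = 42.

42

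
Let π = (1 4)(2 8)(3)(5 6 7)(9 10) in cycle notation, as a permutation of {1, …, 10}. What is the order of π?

The disjoint cycles have lengths 3, 2, 2, 2, 1.
The order of π is the least common multiple of its cycle lengths: lcm(3, 2, 2, 2) = 6.

6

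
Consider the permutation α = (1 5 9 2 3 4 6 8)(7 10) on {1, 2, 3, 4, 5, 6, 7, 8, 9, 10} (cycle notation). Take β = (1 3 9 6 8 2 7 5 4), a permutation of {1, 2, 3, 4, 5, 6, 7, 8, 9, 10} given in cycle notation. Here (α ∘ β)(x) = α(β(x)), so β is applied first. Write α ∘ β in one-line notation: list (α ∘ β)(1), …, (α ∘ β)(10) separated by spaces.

4 10 2 5 6 1 9 3 8 7

Chase each element through β then α: 1 → 3 → 4; 2 → 7 → 10; 3 → 9 → 2; 4 → 1 → 5; 5 → 4 → 6; 6 → 8 → 1; 7 → 5 → 9; 8 → 2 → 3; 9 → 6 → 8; 10 → 10 → 7.
So α ∘ β in one-line form is 4 10 2 5 6 1 9 3 8 7.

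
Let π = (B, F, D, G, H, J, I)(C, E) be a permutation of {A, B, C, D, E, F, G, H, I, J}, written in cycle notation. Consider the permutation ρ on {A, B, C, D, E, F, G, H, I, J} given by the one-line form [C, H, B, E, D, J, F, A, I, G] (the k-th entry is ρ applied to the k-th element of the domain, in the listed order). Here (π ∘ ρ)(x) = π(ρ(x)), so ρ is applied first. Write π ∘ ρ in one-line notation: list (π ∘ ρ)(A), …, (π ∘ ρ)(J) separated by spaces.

For each element, apply ρ then π: A → C → E; B → H → J; C → B → F; D → E → C; E → D → G; F → J → I; G → F → D; H → A → A; I → I → B; J → G → H.
Collecting the images, π ∘ ρ = [E J F C G I D A B H].

E J F C G I D A B H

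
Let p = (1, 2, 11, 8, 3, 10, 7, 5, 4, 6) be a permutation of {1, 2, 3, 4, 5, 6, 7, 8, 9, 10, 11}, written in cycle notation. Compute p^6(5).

5 lies in the 10-cycle (1, 2, 11, 8, 3, 10, 7, 5, 4, 6).
Stepping 6 places around the cycle: 5 → 4 → 6 → 1 → 2 → 11 → 8.

8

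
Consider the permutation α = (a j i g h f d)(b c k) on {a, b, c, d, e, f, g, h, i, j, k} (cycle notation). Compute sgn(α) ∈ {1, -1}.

1

The cycle lengths are 7, 3, 1.
A cycle of length ℓ contributes ℓ−1 transpositions, so α is a product of 6 + 2 = 8 transpositions — even.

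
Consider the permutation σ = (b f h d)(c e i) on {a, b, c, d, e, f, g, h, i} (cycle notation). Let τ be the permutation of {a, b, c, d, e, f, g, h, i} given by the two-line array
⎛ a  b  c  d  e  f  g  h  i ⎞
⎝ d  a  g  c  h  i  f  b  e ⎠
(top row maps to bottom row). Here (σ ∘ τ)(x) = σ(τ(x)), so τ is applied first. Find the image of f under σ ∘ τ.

c

First apply τ: τ(f) = i, then σ(i) = c. Thus (σ ∘ τ)(f) = c.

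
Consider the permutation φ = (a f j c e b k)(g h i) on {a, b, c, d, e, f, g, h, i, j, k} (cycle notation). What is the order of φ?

The cycle type of φ is (7, 3, 1).
The order is lcm(7, 3) = 21.

21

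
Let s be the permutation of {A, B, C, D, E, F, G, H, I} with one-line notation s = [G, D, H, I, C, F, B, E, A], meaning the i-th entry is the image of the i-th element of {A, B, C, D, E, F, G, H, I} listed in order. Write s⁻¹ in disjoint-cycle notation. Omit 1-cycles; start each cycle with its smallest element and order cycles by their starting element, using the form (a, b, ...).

The cycle decomposition of s is (A, G, B, D, I)(C, H, E).
Reversing each cycle (and rotating so the smallest element leads) gives s⁻¹ = (A, I, D, B, G)(C, E, H).

(A, I, D, B, G)(C, E, H)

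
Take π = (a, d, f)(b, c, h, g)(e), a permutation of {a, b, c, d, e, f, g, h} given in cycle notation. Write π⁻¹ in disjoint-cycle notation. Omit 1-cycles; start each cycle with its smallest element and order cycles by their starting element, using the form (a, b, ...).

(a, f, d)(b, g, h, c)

The inverse reverses each cycle.
After reversing and putting each cycle's least element first, π⁻¹ = (a, f, d)(b, g, h, c).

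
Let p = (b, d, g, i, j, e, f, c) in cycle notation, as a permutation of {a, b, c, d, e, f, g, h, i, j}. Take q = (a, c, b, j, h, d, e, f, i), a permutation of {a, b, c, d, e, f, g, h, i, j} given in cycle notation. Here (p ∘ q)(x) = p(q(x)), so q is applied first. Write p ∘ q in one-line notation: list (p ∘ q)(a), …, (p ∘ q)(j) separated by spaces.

(p ∘ q)(x) = p(q(x)). Computing each image: p(q(a)) = p(c) = b, p(q(b)) = p(j) = e, p(q(c)) = p(b) = d, p(q(d)) = p(e) = f, p(q(e)) = p(f) = c, p(q(f)) = p(i) = j, p(q(g)) = p(g) = i, p(q(h)) = p(d) = g, p(q(i)) = p(a) = a, p(q(j)) = p(h) = h.
Hence p ∘ q = [b e d f c j i g a h].

b e d f c j i g a h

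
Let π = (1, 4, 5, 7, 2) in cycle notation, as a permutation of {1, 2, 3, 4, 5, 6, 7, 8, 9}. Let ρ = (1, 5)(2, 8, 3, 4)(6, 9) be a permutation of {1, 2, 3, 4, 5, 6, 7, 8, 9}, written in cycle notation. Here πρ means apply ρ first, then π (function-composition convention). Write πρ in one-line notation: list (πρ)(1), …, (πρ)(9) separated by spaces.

7 8 5 1 4 9 2 3 6

For each element, apply ρ then π: 1 → 5 → 7; 2 → 8 → 8; 3 → 4 → 5; 4 → 2 → 1; 5 → 1 → 4; 6 → 9 → 9; 7 → 7 → 2; 8 → 3 → 3; 9 → 6 → 6.
So πρ in one-line form is 7 8 5 1 4 9 2 3 6.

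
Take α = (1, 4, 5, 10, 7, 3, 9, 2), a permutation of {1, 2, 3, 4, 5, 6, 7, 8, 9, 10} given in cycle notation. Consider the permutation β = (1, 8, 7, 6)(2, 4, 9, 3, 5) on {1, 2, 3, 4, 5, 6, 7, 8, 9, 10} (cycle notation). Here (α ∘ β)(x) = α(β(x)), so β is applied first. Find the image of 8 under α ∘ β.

3

(α ∘ β)(8) = α(β(8)). β(8) = 7, then α(7) = 3. So (α ∘ β)(8) = 3.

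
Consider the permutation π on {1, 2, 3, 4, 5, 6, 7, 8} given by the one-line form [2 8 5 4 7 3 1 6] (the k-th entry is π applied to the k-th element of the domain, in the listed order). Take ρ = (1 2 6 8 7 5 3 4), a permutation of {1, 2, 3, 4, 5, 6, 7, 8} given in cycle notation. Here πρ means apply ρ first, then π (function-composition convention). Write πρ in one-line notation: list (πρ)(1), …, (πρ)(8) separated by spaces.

For each element, apply ρ then π: 1 → 2 → 8; 2 → 6 → 3; 3 → 4 → 4; 4 → 1 → 2; 5 → 3 → 5; 6 → 8 → 6; 7 → 5 → 7; 8 → 7 → 1.
Collecting the images, πρ = [8 3 4 2 5 6 7 1].

8 3 4 2 5 6 7 1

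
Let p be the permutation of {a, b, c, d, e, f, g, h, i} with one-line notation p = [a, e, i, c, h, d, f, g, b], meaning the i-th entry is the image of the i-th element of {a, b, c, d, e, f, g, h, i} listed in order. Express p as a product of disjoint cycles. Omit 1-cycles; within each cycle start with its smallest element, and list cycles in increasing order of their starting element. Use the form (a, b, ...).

From b: b → e → h → g → f → d → c → i → b, closing the cycle (b, e, h, g, f, d, c, i).
Continuing from each remaining unvisited element yields (b, e, h, g, f, d, c, i).

(b, e, h, g, f, d, c, i)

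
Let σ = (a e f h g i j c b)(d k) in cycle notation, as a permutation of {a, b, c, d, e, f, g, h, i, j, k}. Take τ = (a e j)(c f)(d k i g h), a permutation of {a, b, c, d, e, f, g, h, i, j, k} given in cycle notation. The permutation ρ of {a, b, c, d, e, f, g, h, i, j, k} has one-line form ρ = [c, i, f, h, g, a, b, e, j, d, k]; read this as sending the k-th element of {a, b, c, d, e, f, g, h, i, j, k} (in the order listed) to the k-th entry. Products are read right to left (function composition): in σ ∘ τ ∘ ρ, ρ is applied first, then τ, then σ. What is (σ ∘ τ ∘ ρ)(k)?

j

(σ ∘ τ ∘ ρ)(k) = σ(τ(ρ(k))). ρ(k) = k, then τ(k) = i, then σ(i) = j, so the result is j.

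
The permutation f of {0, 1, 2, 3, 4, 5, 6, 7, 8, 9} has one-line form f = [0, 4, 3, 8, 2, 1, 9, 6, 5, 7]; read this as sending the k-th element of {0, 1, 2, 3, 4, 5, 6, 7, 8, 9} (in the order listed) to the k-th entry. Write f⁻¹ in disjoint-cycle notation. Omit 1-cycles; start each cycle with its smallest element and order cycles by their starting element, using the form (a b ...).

First write f in disjoint cycles: (1 4 2 3 8 5)(6 9 7).
Reversing each cycle (and rotating so the smallest element leads) gives f⁻¹ = (1 5 8 3 2 4)(6 7 9).

(1 5 8 3 2 4)(6 7 9)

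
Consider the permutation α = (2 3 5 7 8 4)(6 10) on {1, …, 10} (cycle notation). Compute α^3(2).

2 lies in the 6-cycle (2 3 5 7 8 4).
Stepping 3 places around the cycle: 2 → 3 → 5 → 7.

7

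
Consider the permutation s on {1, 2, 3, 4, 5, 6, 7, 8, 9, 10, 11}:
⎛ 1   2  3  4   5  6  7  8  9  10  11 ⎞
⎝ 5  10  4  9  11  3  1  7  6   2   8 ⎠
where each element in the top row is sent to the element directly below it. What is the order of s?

20

Decomposing into disjoint cycles gives cycle lengths 5, 4, 2.
The order of s is the least common multiple of its cycle lengths: lcm(5, 4, 2) = 20.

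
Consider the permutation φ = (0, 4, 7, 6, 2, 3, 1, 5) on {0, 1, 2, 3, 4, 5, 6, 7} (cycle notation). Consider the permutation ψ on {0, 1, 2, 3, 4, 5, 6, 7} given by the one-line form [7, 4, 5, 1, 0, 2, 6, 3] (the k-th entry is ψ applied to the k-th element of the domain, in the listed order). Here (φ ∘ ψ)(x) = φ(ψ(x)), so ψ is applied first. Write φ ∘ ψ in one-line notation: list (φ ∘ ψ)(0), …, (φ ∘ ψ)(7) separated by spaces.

(φ ∘ ψ)(x) = φ(ψ(x)). Computing each image: φ(ψ(0)) = φ(7) = 6, φ(ψ(1)) = φ(4) = 7, φ(ψ(2)) = φ(5) = 0, φ(ψ(3)) = φ(1) = 5, φ(ψ(4)) = φ(0) = 4, φ(ψ(5)) = φ(2) = 3, φ(ψ(6)) = φ(6) = 2, φ(ψ(7)) = φ(3) = 1.
Hence φ ∘ ψ = [6 7 0 5 4 3 2 1].

6 7 0 5 4 3 2 1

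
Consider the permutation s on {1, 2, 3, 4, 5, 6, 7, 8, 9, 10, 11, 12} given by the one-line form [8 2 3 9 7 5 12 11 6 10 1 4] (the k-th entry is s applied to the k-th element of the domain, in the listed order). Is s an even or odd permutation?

odd

In disjoint-cycle form the cycle lengths are 6, 3, 1, 1, 1.
A cycle is odd iff its length is even; s has 1 even-length cycle, so sgn(s) = (−1)^1 and s is odd.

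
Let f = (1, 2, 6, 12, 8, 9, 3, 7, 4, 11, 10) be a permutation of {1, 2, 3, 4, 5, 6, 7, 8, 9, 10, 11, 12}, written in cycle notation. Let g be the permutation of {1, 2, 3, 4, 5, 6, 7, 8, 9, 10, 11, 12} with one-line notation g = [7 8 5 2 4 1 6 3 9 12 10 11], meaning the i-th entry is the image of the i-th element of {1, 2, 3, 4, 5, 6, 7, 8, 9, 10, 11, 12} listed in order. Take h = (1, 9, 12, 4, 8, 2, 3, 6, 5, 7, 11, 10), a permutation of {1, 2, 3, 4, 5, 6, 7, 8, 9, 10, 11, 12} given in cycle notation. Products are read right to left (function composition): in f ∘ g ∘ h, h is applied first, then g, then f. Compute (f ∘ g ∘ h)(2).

Apply the permutations in order: h(2) = 3, then g(3) = 5, then f(5) = 5. So (f ∘ g ∘ h)(2) = 5.

5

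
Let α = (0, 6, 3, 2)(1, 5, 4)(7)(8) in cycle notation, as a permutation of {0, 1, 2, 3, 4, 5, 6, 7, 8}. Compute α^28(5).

5 lies in the 3-cycle (1, 5, 4).
Powers repeat with period 3 on this cycle, and 28 mod 3 = 1, so α^28(5) = α^1(5).
Advancing 1 step from 5: 5 → 4.

4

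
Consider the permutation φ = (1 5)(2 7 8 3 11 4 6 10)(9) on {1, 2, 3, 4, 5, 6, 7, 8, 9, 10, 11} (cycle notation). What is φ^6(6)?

11

6 lies in the 8-cycle (2 7 8 3 11 4 6 10).
Stepping 6 places around the cycle: 6 → 10 → 2 → 7 → 8 → 3 → 11.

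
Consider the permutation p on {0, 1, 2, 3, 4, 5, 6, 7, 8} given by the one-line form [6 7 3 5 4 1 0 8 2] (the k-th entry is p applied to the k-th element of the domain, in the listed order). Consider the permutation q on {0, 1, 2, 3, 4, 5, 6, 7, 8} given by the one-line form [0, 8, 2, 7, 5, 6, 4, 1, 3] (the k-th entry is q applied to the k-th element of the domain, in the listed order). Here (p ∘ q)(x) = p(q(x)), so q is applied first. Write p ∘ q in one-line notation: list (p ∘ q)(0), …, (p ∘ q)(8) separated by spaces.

(p ∘ q)(x) = p(q(x)). Computing each image: p(q(0)) = p(0) = 6, p(q(1)) = p(8) = 2, p(q(2)) = p(2) = 3, p(q(3)) = p(7) = 8, p(q(4)) = p(5) = 1, p(q(5)) = p(6) = 0, p(q(6)) = p(4) = 4, p(q(7)) = p(1) = 7, p(q(8)) = p(3) = 5.
Hence p ∘ q = [6 2 3 8 1 0 4 7 5].

6 2 3 8 1 0 4 7 5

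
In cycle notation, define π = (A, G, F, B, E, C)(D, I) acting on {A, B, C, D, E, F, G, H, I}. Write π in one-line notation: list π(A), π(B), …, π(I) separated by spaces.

G E A I C B F H D

Reading each image from the cycles: A↦G, B↦E, C↦A, D↦I, E↦C, F↦B, G↦F, H↦H, I↦D.
So the one-line form is G E A I C B F H D.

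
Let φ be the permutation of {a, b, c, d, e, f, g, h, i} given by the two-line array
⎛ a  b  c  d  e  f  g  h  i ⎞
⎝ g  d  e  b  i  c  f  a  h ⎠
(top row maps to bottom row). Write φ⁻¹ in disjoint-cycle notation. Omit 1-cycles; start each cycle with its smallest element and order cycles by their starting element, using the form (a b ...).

(a h i e c f g)(b d)

First write φ in disjoint cycles: (a g f c e i h)(b d).
Reversing each cycle (and rotating so the smallest element leads) gives φ⁻¹ = (a h i e c f g)(b d).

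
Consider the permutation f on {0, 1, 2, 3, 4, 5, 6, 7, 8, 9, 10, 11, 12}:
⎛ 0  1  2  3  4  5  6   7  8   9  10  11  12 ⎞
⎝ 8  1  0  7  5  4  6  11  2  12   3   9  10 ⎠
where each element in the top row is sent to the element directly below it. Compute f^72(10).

Tracing 10 → 3 → … returns to 10 after 6 steps, so 10 lies in a 6-cycle (3 7 11 9 12 10).
Since the cycle has length 6, f^72 acts on it the same as f^0 (72 mod 6 = 0).
So f^72(10) = 10.

10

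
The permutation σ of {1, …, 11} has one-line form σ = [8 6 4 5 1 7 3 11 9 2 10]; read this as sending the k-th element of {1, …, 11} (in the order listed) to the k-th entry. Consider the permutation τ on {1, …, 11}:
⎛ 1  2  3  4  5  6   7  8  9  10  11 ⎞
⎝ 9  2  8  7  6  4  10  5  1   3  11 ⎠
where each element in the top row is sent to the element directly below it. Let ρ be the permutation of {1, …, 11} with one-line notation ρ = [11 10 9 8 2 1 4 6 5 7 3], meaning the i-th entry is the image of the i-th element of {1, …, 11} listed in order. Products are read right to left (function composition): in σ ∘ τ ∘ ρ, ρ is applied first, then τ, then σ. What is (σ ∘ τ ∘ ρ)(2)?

4

(σ ∘ τ ∘ ρ)(2) = σ(τ(ρ(2))). ρ(2) = 10, then τ(10) = 3, then σ(3) = 4, so the result is 4.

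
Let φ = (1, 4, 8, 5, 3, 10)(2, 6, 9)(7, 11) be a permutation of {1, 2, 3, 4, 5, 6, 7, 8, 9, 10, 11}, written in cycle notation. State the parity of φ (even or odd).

even

The cycle lengths are 6, 3, 2.
A cycle of length ℓ contributes ℓ−1 transpositions, so φ is a product of 5 + 2 + 1 = 8 transpositions — even.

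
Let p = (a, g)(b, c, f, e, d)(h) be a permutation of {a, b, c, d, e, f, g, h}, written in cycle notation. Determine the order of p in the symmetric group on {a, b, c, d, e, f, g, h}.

10

The cycle type of p is (5, 2, 1).
Since disjoint cycles commute, ord(p) = lcm(5, 2) = 10.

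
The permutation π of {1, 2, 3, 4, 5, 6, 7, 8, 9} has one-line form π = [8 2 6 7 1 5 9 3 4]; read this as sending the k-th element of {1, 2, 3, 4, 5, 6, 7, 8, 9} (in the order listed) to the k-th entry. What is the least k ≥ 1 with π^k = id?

15

The disjoint-cycle form of π has cycle lengths 5, 3, 1.
The order is lcm(5, 3) = 15.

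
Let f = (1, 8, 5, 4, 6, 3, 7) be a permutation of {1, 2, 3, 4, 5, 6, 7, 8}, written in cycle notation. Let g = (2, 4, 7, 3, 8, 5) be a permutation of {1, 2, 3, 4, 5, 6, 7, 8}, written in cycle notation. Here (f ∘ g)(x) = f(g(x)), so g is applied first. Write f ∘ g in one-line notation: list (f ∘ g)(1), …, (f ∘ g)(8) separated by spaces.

For each element, apply g then f: 1 → 1 → 8; 2 → 4 → 6; 3 → 8 → 5; 4 → 7 → 1; 5 → 2 → 2; 6 → 6 → 3; 7 → 3 → 7; 8 → 5 → 4.
So f ∘ g in one-line form is 8 6 5 1 2 3 7 4.

8 6 5 1 2 3 7 4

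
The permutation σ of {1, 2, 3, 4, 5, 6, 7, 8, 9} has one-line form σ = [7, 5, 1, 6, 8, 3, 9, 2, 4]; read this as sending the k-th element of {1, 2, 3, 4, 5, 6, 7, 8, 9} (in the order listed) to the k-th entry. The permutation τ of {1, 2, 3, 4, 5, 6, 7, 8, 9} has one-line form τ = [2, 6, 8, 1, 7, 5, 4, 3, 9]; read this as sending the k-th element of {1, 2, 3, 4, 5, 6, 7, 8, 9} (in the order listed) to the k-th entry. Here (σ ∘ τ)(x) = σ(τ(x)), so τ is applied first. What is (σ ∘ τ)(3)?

2

(σ ∘ τ)(3) = σ(τ(3)). τ(3) = 8, then σ(8) = 2. So (σ ∘ τ)(3) = 2.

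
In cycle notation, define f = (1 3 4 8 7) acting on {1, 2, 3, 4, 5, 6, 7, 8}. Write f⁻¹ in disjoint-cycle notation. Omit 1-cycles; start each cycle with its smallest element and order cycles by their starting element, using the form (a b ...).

(1 7 8 4 3)

Inverting a permutation written in cycle notation just reverses the order within every cycle.
Reversing each cycle of f and rotating so the smallest element leads gives (1 7 8 4 3).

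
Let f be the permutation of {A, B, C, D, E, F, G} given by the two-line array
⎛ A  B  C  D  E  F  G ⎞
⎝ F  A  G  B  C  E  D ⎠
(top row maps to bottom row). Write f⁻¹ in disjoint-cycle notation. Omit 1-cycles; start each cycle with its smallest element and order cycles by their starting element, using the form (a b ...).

(A B D G C E F)

First write f in disjoint cycles: (A F E C G D B).
The inverse reverses every cycle; in canonical form, f⁻¹ = (A B D G C E F).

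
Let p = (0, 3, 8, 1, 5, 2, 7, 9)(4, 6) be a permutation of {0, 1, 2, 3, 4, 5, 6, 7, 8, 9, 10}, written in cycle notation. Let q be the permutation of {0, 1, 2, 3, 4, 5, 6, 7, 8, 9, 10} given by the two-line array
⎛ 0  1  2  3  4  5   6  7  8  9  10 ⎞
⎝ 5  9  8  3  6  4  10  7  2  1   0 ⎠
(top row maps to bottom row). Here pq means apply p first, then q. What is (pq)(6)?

(pq)(6) = q(p(6)). p(6) = 4, then q(4) = 6. So (pq)(6) = 6.

6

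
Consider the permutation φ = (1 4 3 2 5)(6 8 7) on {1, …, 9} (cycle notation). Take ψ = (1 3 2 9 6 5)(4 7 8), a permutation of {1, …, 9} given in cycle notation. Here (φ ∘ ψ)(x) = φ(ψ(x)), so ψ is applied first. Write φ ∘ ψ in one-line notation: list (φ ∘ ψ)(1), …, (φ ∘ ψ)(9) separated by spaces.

2 9 5 6 4 1 7 3 8

(φ ∘ ψ)(x) = φ(ψ(x)). Computing each image: φ(ψ(1)) = φ(3) = 2, φ(ψ(2)) = φ(9) = 9, φ(ψ(3)) = φ(2) = 5, φ(ψ(4)) = φ(7) = 6, φ(ψ(5)) = φ(1) = 4, φ(ψ(6)) = φ(5) = 1, φ(ψ(7)) = φ(8) = 7, φ(ψ(8)) = φ(4) = 3, φ(ψ(9)) = φ(6) = 8.
Hence φ ∘ ψ = [2 9 5 6 4 1 7 3 8].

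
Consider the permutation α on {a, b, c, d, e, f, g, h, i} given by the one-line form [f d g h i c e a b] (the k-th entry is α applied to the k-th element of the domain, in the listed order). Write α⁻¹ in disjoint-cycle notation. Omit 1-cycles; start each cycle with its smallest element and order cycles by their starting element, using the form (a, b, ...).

(a, h, d, b, i, e, g, c, f)

First write α in disjoint cycles: (a, f, c, g, e, i, b, d, h).
The inverse reverses every cycle; in canonical form, α⁻¹ = (a, h, d, b, i, e, g, c, f).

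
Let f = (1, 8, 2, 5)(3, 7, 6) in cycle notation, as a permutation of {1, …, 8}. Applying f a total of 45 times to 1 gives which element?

1 lies in the 4-cycle (1, 8, 2, 5).
On a 4-cycle, f^4 is the identity, so f^45 = f^1 there (45 ≡ 1 mod 4).
Stepping 1 place around the cycle: 1 → 8.

8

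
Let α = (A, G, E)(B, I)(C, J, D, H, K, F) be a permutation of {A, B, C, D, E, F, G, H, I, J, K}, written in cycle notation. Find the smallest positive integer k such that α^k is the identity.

6

The cycle type of α is (6, 3, 2).
The order is lcm(6, 3, 2) = 6.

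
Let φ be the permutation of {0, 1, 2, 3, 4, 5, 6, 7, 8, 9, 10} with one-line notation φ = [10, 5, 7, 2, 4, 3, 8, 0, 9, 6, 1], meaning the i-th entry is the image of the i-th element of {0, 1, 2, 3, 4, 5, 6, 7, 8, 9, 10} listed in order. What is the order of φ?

21

The disjoint-cycle form of φ has cycle lengths 7, 3, 1.
The order is lcm(7, 3) = 21.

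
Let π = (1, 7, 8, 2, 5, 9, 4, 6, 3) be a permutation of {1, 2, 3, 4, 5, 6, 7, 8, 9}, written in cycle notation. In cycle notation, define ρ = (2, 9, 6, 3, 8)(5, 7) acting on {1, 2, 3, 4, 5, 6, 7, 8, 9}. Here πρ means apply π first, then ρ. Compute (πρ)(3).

π(3) = 1, then ρ(1) = 1; composing gives (πρ)(3) = 1.

1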